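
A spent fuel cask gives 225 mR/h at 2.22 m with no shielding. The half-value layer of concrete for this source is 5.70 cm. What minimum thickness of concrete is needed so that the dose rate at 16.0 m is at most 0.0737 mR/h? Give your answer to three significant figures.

At 16.0 m, distance alone gives (2.22/16.0)² = 0.01925, so 225 × 0.01925 = 4.331 mR/h.
Further attenuation needed: 4.331/0.0737 = 58.77.
n = log₂(58.77) = 5.877 half-value layers.
Thickness = 5.877 × 5.70 cm = 33.50 cm.

33.5 cm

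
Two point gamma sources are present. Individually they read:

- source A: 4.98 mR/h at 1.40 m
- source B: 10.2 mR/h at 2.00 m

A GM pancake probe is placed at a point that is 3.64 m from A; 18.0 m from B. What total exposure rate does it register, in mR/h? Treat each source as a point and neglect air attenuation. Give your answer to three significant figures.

Each source contributes Iᵢ·(dᵢ/rᵢ)²; contributions add.
A: 4.98 × (1.40/3.64)² = 0.7367 mR/h
B: 10.2 × (2.00/18.0)² = 0.1259 mR/h
Total = 0.7367 + 0.1259 = 0.8626 mR/h.

0.863 mR/h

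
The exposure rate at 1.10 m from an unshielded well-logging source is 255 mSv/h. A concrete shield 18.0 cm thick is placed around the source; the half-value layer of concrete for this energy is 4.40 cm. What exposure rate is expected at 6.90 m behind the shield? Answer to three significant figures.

Distance alone: 255 × (1.10/6.90)² = 255 × 0.02541 = 6.480 mSv/h.
Shield: 18.0/4.40 = 4.091 half-value layers → attenuation 2^(−4.091) = 0.05868.
Combined: 6.480 × 0.05868 = 0.3802 mSv/h.

0.380 mSv/h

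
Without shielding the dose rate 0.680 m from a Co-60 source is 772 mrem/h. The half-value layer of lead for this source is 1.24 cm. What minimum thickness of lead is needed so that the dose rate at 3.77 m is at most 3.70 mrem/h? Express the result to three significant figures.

3.43 cm

At 3.77 m, distance alone gives (0.680/3.77)² = 0.03253, so 772 × 0.03253 = 25.11 mrem/h.
Further attenuation needed: 25.11/3.70 = 6.786.
n = log₂(6.786) = 2.763 half-value layers.
Thickness = 2.763 × 1.24 cm = 3.426 cm.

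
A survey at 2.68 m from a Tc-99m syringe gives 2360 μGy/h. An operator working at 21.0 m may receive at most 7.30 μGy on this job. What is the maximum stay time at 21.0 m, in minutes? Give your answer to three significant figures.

11.4 min

Applying the 1/r² law, rate at 21.0 m:
(2.68/21.0)² = 0.01629, so 2360 × 0.01629 = 38.44 μGy/h.
Stay time = 7.30 μGy ÷ 38.44 μGy/h = 0.1899 h = 11.39 min.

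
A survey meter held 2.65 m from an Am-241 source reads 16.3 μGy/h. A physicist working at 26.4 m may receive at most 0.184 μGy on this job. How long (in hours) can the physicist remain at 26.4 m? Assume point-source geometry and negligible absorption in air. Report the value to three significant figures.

1.12 h

Using I₁d₁² = I₂d₂², rate at 26.4 m:
16.3 × (2.65/26.4)² = 16.3 × 0.01008 = 0.1643 μGy/h.
Stay time = 0.184 μGy ÷ 0.1643 μGy/h = 1.120 h.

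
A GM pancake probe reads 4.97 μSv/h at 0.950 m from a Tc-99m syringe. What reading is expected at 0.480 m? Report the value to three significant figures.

Intensity scales as (d₁/d₂)², so the rate at 0.480 m is
4.97 × (0.950/0.480)² = 4.97 × 3.917 = 19.47 μSv/h.

19.5 μSv/h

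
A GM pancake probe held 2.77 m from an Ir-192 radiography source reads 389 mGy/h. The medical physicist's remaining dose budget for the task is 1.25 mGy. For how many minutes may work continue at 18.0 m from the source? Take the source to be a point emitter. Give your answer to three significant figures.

Using I₁d₁² = I₂d₂², rate at 18.0 m:
(2.77/18.0)² = 0.02368, so 389 × 0.02368 = 9.212 mGy/h.
Stay time = 1.25 mGy ÷ 9.212 mGy/h = 0.1357 h = 8.142 min.

8.14 min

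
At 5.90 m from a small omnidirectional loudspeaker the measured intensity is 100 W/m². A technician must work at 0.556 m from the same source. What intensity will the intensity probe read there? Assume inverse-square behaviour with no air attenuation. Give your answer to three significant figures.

Intensity scales as (d₁/d₂)², so scaling from 5.90 m to 0.556 m:
(5.90/0.556)² = 112.6, so 100 × 112.6 = 11260 W/m².

11300 W/m²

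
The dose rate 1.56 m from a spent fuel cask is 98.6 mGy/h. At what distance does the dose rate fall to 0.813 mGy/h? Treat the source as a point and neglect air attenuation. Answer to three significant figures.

17.2 m

Since intensity falls as 1/r², d₂ = d₁·√(I₁/I₂).
I₁/I₂ = 98.6/0.813 = 121.3, so d₂ = 1.56 × √121.3 = 17.18 m.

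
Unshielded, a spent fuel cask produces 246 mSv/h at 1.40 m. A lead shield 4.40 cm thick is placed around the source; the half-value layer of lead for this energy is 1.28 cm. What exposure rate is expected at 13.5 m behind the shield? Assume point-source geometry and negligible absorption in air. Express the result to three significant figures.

0.244 mSv/h

Distance alone: (1.40/13.5)² = 0.01075, so 246 × 0.01075 = 2.644 mSv/h.
Shield: 4.40/1.28 = 3.438 half-value layers → attenuation 2^(−3.438) = 0.09227.
Combined: 2.644 × 0.09227 = 0.2440 mSv/h.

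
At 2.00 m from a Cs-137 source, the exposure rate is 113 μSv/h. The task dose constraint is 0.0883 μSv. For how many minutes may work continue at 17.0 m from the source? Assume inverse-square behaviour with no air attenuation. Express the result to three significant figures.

Applying the 1/r² law, rate at 17.0 m:
(2.00/17.0)² = 0.01384, so 113 × 0.01384 = 1.564 μSv/h.
Stay time = 0.0883 μSv ÷ 1.564 μSv/h = 0.05646 h = 3.388 min.

3.39 min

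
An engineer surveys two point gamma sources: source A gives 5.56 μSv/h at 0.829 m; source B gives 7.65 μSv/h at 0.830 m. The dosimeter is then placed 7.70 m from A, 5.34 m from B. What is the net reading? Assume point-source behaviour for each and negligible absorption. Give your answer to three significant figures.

By superposition, sum each source's inverse-square contribution:
A: 5.56 × (0.829/7.70)² = 0.06445 μSv/h
B: 7.65 × (0.830/5.34)² = 0.1848 μSv/h
Total = 0.06445 + 0.1848 = 0.2492 μSv/h.

0.249 μSv/h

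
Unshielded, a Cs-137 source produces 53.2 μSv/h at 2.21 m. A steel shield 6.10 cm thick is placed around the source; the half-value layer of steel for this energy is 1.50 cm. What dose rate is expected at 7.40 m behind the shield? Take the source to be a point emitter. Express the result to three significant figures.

Distance alone: 53.2 × (2.21/7.40)² = 53.2 × 0.08919 = 4.745 μSv/h.
Shield: 6.10/1.50 = 4.067 half-value layers → attenuation 2^(−4.067) = 0.05966.
Combined: 4.745 × 0.05966 = 0.2831 μSv/h.

0.283 μSv/h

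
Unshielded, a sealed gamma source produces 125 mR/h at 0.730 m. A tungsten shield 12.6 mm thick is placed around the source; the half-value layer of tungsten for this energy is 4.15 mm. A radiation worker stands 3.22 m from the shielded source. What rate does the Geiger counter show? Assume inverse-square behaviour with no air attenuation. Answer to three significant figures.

0.783 mR/h

Distance alone: (0.730/3.22)² = 0.05140, so 125 × 0.05140 = 6.425 mR/h.
Shield: 12.6/4.15 = 3.036 half-value layers → attenuation 2^(−3.036) = 0.1219.
Combined: 6.425 × 0.1219 = 0.7832 mR/h.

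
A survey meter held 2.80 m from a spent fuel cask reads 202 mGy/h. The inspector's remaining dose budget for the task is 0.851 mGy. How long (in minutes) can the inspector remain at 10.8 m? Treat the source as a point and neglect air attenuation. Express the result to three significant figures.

3.76 min

Since intensity falls as 1/r², rate at 10.8 m:
(2.80/10.8)² = 0.06722, so 202 × 0.06722 = 13.58 mGy/h.
Stay time = 0.851 mGy ÷ 13.58 mGy/h = 0.06267 h = 3.760 min.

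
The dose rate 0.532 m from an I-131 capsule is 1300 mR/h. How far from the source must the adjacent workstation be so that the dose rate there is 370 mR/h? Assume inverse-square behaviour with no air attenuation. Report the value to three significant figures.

0.997 m

Applying the 1/r² law, d₂ = d₁·√(I₁/I₂).
I₁/I₂ = 1300/370 = 3.514, so d₂ = 0.532 × √3.514 = 0.9973 m.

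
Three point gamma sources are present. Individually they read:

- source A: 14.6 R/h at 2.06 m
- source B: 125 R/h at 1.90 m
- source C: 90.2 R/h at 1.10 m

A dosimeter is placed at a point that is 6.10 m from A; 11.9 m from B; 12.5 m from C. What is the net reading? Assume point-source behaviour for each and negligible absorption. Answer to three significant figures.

By superposition, sum each source's inverse-square contribution:
A: 14.6 × (2.06/6.10)² = 1.665 R/h
B: 125 × (1.90/11.9)² = 3.187 R/h
C: 90.2 × (1.10/12.5)² = 0.6985 R/h
Total = 1.665 + 3.187 + 0.6985 = 5.550 R/h.

5.55 R/h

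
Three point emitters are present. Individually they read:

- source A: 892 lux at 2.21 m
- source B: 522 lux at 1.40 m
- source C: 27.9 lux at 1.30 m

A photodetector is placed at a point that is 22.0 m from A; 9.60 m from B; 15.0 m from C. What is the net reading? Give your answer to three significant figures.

20.3 lux

By superposition, sum each source's inverse-square contribution:
A: 892 × (2.21/22.0)² = 9.001 lux
B: 522 × (1.40/9.60)² = 11.10 lux
C: 27.9 × (1.30/15.0)² = 0.2096 lux
Total = 9.001 + 11.10 + 0.2096 = 20.31 lux.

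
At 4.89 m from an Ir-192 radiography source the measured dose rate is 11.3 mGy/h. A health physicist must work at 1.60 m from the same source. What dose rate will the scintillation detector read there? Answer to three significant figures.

106 mGy/h

Intensity scales as (d₁/d₂)², so scaling from 4.89 m to 1.60 m:
(4.89/1.60)² = 9.341, so 11.3 × 9.341 = 105.6 mGy/h.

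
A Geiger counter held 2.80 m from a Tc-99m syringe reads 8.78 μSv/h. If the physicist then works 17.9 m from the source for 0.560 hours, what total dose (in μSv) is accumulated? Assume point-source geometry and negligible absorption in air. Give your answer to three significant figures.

0.120 μSv

By the inverse-square law, rate at 17.9 m:
8.78 × (2.80/17.9)² = 8.78 × 0.02447 = 0.2148 μSv/h.
Dose = rate × time = 0.2148 μSv/h × 0.5600 h = 0.1203 μSv.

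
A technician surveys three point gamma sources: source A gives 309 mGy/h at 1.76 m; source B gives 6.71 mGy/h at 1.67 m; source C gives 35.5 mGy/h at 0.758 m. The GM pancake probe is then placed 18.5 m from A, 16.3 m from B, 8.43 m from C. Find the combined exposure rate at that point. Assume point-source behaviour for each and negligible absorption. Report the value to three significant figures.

3.15 mGy/h

Each source contributes Iᵢ·(dᵢ/rᵢ)²; contributions add.
A: 309 × (1.76/18.5)² = 2.797 mGy/h
B: 6.71 × (1.67/16.3)² = 0.07043 mGy/h
C: 35.5 × (0.758/8.43)² = 0.2870 mGy/h
Total = 2.797 + 0.07043 + 0.2870 = 3.154 mGy/h.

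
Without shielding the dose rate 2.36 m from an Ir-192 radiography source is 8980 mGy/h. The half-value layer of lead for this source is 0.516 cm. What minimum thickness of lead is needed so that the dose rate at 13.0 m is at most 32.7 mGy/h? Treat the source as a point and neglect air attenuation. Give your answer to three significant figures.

1.64 cm

At 13.0 m, distance alone gives (2.36/13.0)² = 0.03296, so 8980 × 0.03296 = 296.0 mGy/h.
Further attenuation needed: 296.0/32.7 = 9.052.
n = log₂(9.052) = 3.178 half-value layers.
Thickness = 3.178 × 0.516 cm = 1.640 cm.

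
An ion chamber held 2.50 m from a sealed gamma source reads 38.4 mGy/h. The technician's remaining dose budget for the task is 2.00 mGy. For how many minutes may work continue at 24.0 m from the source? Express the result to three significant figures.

Intensity scales as (d₁/d₂)², so rate at 24.0 m:
38.4 × (2.50/24.0)² = 38.4 × 0.01085 = 0.4166 mGy/h.
Stay time = 2.00 mGy ÷ 0.4166 mGy/h = 4.801 h = 288.1 min.

288 min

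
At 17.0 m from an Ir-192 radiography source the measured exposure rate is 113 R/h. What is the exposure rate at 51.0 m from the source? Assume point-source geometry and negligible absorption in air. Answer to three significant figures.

Applying the 1/r² law, scaling from 17.0 m to 51.0 m:
(17.0/51.0)² = 0.1111, so 113 × 0.1111 = 12.55 R/h.

12.6 R/h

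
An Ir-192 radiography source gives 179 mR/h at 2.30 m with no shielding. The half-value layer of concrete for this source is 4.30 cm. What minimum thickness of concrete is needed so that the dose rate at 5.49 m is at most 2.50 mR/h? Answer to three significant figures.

At 5.49 m, distance alone gives 179 × (2.30/5.49)² = 179 × 0.1755 = 31.41 mR/h.
Further attenuation needed: 31.41/2.50 = 12.56.
n = log₂(12.56) = 3.651 half-value layers.
Thickness = 3.651 × 4.30 cm = 15.70 cm.

15.7 cm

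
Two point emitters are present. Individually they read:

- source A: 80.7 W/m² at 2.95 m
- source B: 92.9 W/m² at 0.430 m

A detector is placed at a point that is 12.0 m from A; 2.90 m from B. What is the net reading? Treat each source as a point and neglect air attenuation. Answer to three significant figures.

By superposition, sum each source's inverse-square contribution:
A: 80.7 × (2.95/12.0)² = 4.877 W/m²
B: 92.9 × (0.430/2.90)² = 2.042 W/m²
Total = 4.877 + 2.042 = 6.919 W/m².

6.92 W/m²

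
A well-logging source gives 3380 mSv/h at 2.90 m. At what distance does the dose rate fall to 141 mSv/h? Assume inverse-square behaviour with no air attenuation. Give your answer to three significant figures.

Intensity scales as (d₁/d₂)², so d₂ = d₁·√(I₁/I₂).
I₁/I₂ = 3380/141 = 23.97, so d₂ = 2.90 × √23.97 = 14.20 m.

14.2 m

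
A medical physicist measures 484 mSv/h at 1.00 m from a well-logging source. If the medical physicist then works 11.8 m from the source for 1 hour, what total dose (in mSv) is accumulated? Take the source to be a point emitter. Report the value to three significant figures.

3.48 mSv

Intensity scales as (d₁/d₂)², so rate at 11.8 m:
484 × (1.00/11.8)² = 484 × 0.007182 = 3.476 mSv/h.
Dose = rate × time = 3.476 mSv/h × 1.000 h = 3.476 mSv.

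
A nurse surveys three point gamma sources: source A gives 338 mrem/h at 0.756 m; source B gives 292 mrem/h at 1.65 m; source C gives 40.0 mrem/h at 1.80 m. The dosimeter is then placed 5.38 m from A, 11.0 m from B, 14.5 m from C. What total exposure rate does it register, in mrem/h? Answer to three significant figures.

By superposition, sum each source's inverse-square contribution:
A: 338 × (0.756/5.38)² = 6.674 mrem/h
B: 292 × (1.65/11.0)² = 6.570 mrem/h
C: 40.0 × (1.80/14.5)² = 0.6164 mrem/h
Total = 6.674 + 6.570 + 0.6164 = 13.86 mrem/h.

13.9 mrem/h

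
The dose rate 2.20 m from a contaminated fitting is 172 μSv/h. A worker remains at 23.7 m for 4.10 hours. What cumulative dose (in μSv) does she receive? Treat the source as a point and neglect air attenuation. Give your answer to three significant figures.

6.08 μSv

Using I₁d₁² = I₂d₂², rate at 23.7 m:
172 × (2.20/23.7)² = 172 × 0.008617 = 1.482 μSv/h.
Dose = rate × time = 1.482 μSv/h × 4.100 h = 6.076 μSv.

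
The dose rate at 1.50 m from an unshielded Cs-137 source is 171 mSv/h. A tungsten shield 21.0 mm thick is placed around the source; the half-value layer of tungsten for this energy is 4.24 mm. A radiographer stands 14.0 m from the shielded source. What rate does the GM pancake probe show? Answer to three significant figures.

Distance alone: (1.50/14.0)² = 0.01148, so 171 × 0.01148 = 1.963 mSv/h.
Shield: 21.0/4.24 = 4.953 half-value layers → attenuation 2^(−4.953) = 0.03228.
Combined: 1.963 × 0.03228 = 0.06337 mSv/h.

0.0634 mSv/h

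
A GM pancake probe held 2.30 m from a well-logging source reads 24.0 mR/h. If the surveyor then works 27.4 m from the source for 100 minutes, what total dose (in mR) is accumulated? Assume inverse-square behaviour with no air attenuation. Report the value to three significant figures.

0.282 mR

Intensity scales as (d₁/d₂)², so rate at 27.4 m:
24.0 × (2.30/27.4)² = 24.0 × 0.007046 = 0.1691 mR/h.
Dose = rate × time = 0.1691 mR/h × 1.667 h = 0.2819 mR.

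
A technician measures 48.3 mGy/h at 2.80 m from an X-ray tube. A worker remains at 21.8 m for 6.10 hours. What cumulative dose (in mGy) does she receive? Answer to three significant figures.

4.86 mGy

Since intensity falls as 1/r², rate at 21.8 m:
48.3 × (2.80/21.8)² = 48.3 × 0.01650 = 0.7969 mGy/h.
Dose = rate × time = 0.7969 mGy/h × 6.100 h = 4.861 mGy.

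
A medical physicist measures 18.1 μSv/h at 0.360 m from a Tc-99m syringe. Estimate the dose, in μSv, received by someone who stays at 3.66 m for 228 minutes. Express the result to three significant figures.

0.665 μSv

Intensity scales as (d₁/d₂)², so rate at 3.66 m:
(0.360/3.66)² = 0.009675, so 18.1 × 0.009675 = 0.1751 μSv/h.
Dose = rate × time = 0.1751 μSv/h × 3.800 h = 0.6654 μSv.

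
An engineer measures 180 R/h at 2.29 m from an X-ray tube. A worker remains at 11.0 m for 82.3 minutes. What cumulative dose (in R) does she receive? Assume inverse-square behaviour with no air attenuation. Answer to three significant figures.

10.7 R

Using I₁d₁² = I₂d₂², rate at 11.0 m:
180 × (2.29/11.0)² = 180 × 0.04334 = 7.801 R/h.
Dose = rate × time = 7.801 R/h × 1.372 h = 10.70 R.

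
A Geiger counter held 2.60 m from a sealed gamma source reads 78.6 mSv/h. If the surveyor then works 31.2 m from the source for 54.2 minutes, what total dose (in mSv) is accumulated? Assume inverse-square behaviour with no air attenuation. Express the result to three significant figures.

By the inverse-square law, rate at 31.2 m:
78.6 × (2.60/31.2)² = 78.6 × 0.006944 = 0.5458 mSv/h.
Dose = rate × time = 0.5458 mSv/h × 0.9033 h = 0.4930 mSv.

0.493 mSv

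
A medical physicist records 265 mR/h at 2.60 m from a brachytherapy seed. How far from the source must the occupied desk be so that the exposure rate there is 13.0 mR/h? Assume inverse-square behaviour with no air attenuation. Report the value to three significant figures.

11.7 m

By the inverse-square law, d₂ = d₁·√(I₁/I₂).
I₁/I₂ = 265/13.0 = 20.38, so d₂ = 2.60 × √20.38 = 11.74 m.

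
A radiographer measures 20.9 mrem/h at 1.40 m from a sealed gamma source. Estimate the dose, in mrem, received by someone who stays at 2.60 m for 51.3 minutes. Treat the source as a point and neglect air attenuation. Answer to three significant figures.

5.18 mrem

Intensity scales as (d₁/d₂)², so rate at 2.60 m:
(1.40/2.60)² = 0.2899, so 20.9 × 0.2899 = 6.059 mrem/h.
Dose = rate × time = 6.059 mrem/h × 0.8550 h = 5.180 mrem.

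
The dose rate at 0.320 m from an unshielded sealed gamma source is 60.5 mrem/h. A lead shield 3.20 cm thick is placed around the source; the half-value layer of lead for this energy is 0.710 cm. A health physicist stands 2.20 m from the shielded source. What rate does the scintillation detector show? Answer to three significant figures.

Distance alone: 60.5 × (0.320/2.20)² = 60.5 × 0.02116 = 1.280 mrem/h.
Shield: 3.20/0.710 = 4.507 half-value layers → attenuation 2^(−4.507) = 0.04398.
Combined: 1.280 × 0.04398 = 0.05629 mrem/h.

0.0563 mrem/h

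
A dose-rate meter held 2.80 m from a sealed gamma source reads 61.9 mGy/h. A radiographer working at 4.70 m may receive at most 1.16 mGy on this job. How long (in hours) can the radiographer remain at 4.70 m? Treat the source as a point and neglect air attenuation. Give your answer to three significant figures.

Applying the 1/r² law, rate at 4.70 m:
61.9 × (2.80/4.70)² = 61.9 × 0.3549 = 21.97 mGy/h.
Stay time = 1.16 mGy ÷ 21.97 mGy/h = 0.05280 h.

0.0528 h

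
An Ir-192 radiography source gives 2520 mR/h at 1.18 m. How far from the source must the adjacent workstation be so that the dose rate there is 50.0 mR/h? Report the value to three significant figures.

Since intensity falls as 1/r², d₂ = d₁·√(I₁/I₂).
I₁/I₂ = 2520/50.0 = 50.40, so d₂ = 1.18 × √50.40 = 8.377 m.

8.38 m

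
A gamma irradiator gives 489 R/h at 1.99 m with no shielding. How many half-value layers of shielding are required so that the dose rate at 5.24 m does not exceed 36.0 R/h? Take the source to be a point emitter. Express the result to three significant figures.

0.970 half-value layers

At 5.24 m, distance alone gives (1.99/5.24)² = 0.1442, so 489 × 0.1442 = 70.51 R/h.
Further attenuation needed: 70.51/36.0 = 1.959.
n = log₂(1.959) = 0.9701 half-value layers.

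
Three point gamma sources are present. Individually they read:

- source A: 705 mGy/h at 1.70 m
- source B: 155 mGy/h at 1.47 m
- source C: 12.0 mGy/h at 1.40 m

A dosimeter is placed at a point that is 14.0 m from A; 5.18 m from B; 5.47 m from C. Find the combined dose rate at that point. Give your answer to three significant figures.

23.7 mGy/h

By superposition, sum each source's inverse-square contribution:
A: 705 × (1.70/14.0)² = 10.40 mGy/h
B: 155 × (1.47/5.18)² = 12.48 mGy/h
C: 12.0 × (1.40/5.47)² = 0.7861 mGy/h
Total = 10.40 + 12.48 + 0.7861 = 23.67 mGy/h.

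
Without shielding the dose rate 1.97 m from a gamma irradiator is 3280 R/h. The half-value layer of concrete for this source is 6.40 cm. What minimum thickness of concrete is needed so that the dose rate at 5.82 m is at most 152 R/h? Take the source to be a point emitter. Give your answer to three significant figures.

At 5.82 m, distance alone gives (1.97/5.82)² = 0.1146, so 3280 × 0.1146 = 375.9 R/h.
Further attenuation needed: 375.9/152 = 2.473.
n = log₂(2.473) = 1.306 half-value layers.
Thickness = 1.306 × 6.40 cm = 8.358 cm.

8.36 cm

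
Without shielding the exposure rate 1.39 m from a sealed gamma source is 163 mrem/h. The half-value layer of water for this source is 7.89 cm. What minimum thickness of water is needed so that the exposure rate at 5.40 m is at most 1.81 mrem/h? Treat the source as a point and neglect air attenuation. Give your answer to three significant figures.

20.3 cm

At 5.40 m, distance alone gives (1.39/5.40)² = 0.06626, so 163 × 0.06626 = 10.80 mrem/h.
Further attenuation needed: 10.80/1.81 = 5.967.
n = log₂(5.967) = 2.577 half-value layers.
Thickness = 2.577 × 7.89 cm = 20.33 cm.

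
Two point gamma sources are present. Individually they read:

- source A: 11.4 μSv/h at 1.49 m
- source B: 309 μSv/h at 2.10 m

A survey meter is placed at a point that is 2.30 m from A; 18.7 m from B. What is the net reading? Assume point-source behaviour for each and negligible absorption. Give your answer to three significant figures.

Each source contributes Iᵢ·(dᵢ/rᵢ)²; contributions add.
A: 11.4 × (1.49/2.30)² = 4.784 μSv/h
B: 309 × (2.10/18.7)² = 3.897 μSv/h
Total = 4.784 + 3.897 = 8.681 μSv/h.

8.68 μSv/h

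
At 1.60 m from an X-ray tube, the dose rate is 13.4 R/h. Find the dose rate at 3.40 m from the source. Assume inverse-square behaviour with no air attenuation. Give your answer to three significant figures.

Using I₁d₁² = I₂d₂², the rate at 3.40 m is
(1.60/3.40)² = 0.2215, so 13.4 × 0.2215 = 2.968 R/h.

2.97 R/h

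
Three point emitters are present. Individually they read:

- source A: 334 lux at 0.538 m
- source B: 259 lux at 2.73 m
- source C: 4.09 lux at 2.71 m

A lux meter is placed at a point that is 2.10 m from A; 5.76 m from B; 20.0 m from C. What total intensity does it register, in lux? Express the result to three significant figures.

80.2 lux

Each source contributes Iᵢ·(dᵢ/rᵢ)²; contributions add.
A: 334 × (0.538/2.10)² = 21.92 lux
B: 259 × (2.73/5.76)² = 58.18 lux
C: 4.09 × (2.71/20.0)² = 0.07509 lux
Total = 21.92 + 58.18 + 0.07509 = 80.18 lux.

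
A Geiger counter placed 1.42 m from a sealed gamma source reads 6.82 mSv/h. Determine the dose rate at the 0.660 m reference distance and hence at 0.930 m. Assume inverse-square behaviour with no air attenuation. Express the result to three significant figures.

Using I₁d₁² = I₂d₂²,
At 0.660 m: (1.42/0.660)² = 4.629, so 6.82 × 4.629 = 31.57 mSv/h
At 0.930 m: (0.660/0.930)² = 0.5036, so 31.57 × 0.5036 = 15.90 mSv/h.

31.6 mSv/h; 15.9 mSv/h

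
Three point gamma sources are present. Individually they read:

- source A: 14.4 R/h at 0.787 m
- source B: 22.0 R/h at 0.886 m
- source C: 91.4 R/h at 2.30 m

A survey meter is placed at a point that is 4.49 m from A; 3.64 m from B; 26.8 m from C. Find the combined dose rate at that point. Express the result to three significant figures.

2.42 R/h

By superposition, sum each source's inverse-square contribution:
A: 14.4 × (0.787/4.49)² = 0.4424 R/h
B: 22.0 × (0.886/3.64)² = 1.303 R/h
C: 91.4 × (2.30/26.8)² = 0.6732 R/h
Total = 0.4424 + 1.303 + 0.6732 = 2.419 R/h.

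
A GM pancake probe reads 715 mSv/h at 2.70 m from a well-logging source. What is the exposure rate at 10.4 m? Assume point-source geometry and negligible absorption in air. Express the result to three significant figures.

Since intensity falls as 1/r², the rate at 10.4 m is
715 × (2.70/10.4)² = 715 × 0.06740 = 48.19 mSv/h.

48.2 mSv/h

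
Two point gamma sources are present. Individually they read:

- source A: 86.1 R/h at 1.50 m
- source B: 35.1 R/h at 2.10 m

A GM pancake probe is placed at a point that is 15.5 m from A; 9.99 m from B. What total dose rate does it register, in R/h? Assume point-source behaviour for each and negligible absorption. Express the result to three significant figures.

Each source contributes Iᵢ·(dᵢ/rᵢ)²; contributions add.
A: 86.1 × (1.50/15.5)² = 0.8063 R/h
B: 35.1 × (2.10/9.99)² = 1.551 R/h
Total = 0.8063 + 1.551 = 2.357 R/h.

2.36 R/h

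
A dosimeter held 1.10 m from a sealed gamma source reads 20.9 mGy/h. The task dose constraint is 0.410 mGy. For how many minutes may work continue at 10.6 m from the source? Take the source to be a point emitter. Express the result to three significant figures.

Applying the 1/r² law, rate at 10.6 m:
(1.10/10.6)² = 0.01077, so 20.9 × 0.01077 = 0.2251 mGy/h.
Stay time = 0.410 mGy ÷ 0.2251 mGy/h = 1.821 h = 109.3 min.

109 min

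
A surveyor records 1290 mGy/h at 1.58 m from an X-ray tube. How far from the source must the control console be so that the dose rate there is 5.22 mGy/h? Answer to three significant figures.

Using I₁d₁² = I₂d₂², d₂ = d₁·√(I₁/I₂).
I₁/I₂ = 1290/5.22 = 247.1, so d₂ = 1.58 × √247.1 = 24.84 m.

24.8 m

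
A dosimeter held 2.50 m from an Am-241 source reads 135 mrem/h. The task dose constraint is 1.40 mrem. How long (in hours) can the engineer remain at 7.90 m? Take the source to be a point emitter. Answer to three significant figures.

0.104 h

Intensity scales as (d₁/d₂)², so rate at 7.90 m:
135 × (2.50/7.90)² = 135 × 0.1001 = 13.51 mrem/h.
Stay time = 1.40 mrem ÷ 13.51 mrem/h = 0.1036 h.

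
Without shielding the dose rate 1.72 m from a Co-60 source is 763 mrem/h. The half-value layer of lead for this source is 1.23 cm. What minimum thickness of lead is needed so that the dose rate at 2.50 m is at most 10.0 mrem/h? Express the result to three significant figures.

At 2.50 m, distance alone gives 763 × (1.72/2.50)² = 763 × 0.4733 = 361.1 mrem/h.
Further attenuation needed: 361.1/10.0 = 36.11.
n = log₂(36.11) = 5.174 half-value layers.
Thickness = 5.174 × 1.23 cm = 6.364 cm.

6.36 cm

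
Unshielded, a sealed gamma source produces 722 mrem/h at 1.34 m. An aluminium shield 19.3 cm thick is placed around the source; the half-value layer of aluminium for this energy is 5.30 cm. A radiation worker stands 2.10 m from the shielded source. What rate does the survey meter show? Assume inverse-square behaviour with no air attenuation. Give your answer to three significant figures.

23.6 mrem/h

Distance alone: (1.34/2.10)² = 0.4072, so 722 × 0.4072 = 294.0 mrem/h.
Shield: 19.3/5.30 = 3.642 half-value layers → attenuation 2^(−3.642) = 0.08010.
Combined: 294.0 × 0.08010 = 23.55 mrem/h.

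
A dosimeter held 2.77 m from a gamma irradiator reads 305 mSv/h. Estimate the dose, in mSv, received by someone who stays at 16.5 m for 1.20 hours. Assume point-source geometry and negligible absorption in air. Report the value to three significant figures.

By the inverse-square law, rate at 16.5 m:
(2.77/16.5)² = 0.02818, so 305 × 0.02818 = 8.595 mSv/h.
Dose = rate × time = 8.595 mSv/h × 1.200 h = 10.31 mSv.

10.3 mSv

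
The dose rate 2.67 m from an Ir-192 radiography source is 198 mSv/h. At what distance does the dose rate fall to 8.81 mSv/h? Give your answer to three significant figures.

Applying the 1/r² law, d₂ = d₁·√(I₁/I₂).
I₁/I₂ = 198/8.81 = 22.47, so d₂ = 2.67 × √22.47 = 12.66 m.

12.7 m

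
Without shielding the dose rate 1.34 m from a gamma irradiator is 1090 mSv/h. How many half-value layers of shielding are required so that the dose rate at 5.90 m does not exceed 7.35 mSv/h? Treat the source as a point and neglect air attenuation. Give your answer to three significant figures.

At 5.90 m, distance alone gives (1.34/5.90)² = 0.05158, so 1090 × 0.05158 = 56.22 mSv/h.
Further attenuation needed: 56.22/7.35 = 7.649.
n = log₂(7.649) = 2.935 half-value layers.

2.94 half-value layers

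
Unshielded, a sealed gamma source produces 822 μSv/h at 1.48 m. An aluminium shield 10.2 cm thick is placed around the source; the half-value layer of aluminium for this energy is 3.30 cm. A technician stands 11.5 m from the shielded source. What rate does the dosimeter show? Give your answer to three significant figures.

1.60 μSv/h

Distance alone: (1.48/11.5)² = 0.01656, so 822 × 0.01656 = 13.61 μSv/h.
Shield: 10.2/3.30 = 3.091 half-value layers → attenuation 2^(−3.091) = 0.1174.
Combined: 13.61 × 0.1174 = 1.598 μSv/h.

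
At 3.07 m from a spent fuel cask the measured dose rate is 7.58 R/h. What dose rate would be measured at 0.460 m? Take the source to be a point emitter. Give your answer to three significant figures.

By the inverse-square law, scaling from 3.07 m to 0.460 m:
7.58 × (3.07/0.460)² = 7.58 × 44.54 = 337.6 R/h.

338 R/h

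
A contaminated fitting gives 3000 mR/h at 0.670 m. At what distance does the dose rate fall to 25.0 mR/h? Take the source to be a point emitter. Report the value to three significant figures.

Using I₁d₁² = I₂d₂², d₂ = d₁·√(I₁/I₂).
I₁/I₂ = 3000/25.0 = 120.0, so d₂ = 0.670 × √120.0 = 7.339 m.

7.34 m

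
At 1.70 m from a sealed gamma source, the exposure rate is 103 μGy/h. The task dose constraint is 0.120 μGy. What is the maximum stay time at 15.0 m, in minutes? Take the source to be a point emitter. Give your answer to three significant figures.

5.44 min

By the inverse-square law, rate at 15.0 m:
103 × (1.70/15.0)² = 103 × 0.01284 = 1.323 μGy/h.
Stay time = 0.120 μGy ÷ 1.323 μGy/h = 0.09070 h = 5.442 min.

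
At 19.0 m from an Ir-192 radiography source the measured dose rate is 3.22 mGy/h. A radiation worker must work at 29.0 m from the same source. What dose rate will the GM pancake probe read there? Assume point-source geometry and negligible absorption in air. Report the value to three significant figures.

Since intensity falls as 1/r², scaling from 19.0 m to 29.0 m:
(19.0/29.0)² = 0.4293, so 3.22 × 0.4293 = 1.382 mGy/h.

1.38 mGy/h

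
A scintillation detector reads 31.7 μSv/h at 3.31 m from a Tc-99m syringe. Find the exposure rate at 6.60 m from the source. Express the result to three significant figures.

7.97 μSv/h

Intensity scales as (d₁/d₂)², so the rate at 6.60 m is
31.7 × (3.31/6.60)² = 31.7 × 0.2515 = 7.973 μSv/h.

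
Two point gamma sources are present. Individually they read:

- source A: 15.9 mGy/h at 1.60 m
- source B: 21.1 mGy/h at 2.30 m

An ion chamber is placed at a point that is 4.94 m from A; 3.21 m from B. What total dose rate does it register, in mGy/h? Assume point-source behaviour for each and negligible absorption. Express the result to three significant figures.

12.5 mGy/h

By superposition, sum each source's inverse-square contribution:
A: 15.9 × (1.60/4.94)² = 1.668 mGy/h
B: 21.1 × (2.30/3.21)² = 10.83 mGy/h
Total = 1.668 + 10.83 = 12.50 mGy/h.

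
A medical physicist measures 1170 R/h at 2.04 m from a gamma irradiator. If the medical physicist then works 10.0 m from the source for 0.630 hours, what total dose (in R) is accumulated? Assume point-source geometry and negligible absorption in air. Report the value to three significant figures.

30.7 R

Using I₁d₁² = I₂d₂², rate at 10.0 m:
(2.04/10.0)² = 0.04162, so 1170 × 0.04162 = 48.70 R/h.
Dose = rate × time = 48.70 R/h × 0.6300 h = 30.68 R.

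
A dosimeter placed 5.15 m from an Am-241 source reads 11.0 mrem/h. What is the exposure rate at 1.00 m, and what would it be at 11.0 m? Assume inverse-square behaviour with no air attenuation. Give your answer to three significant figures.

Since intensity falls as 1/r²,
At 1.00 m: 11.0 × (5.15/1.00)² = 11.0 × 26.52 = 291.7 mrem/h
At 11.0 m: (1.00/11.0)² = 0.008264, so 291.7 × 0.008264 = 2.411 mrem/h.

292 mrem/h; 2.41 mrem/h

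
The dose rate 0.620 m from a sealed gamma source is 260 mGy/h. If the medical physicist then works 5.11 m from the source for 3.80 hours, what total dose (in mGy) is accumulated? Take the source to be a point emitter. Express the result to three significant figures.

Using I₁d₁² = I₂d₂², rate at 5.11 m:
(0.620/5.11)² = 0.01472, so 260 × 0.01472 = 3.827 mGy/h.
Dose = rate × time = 3.827 mGy/h × 3.800 h = 14.54 mGy.

14.5 mGy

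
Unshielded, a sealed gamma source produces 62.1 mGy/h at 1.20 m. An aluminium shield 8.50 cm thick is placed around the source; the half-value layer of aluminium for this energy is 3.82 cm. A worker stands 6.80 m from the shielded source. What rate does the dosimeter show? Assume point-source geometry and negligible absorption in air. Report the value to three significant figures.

Distance alone: 62.1 × (1.20/6.80)² = 62.1 × 0.03114 = 1.934 mGy/h.
Shield: 8.50/3.82 = 2.225 half-value layers → attenuation 2^(−2.225) = 0.2139.
Combined: 1.934 × 0.2139 = 0.4137 mGy/h.

0.414 mGy/h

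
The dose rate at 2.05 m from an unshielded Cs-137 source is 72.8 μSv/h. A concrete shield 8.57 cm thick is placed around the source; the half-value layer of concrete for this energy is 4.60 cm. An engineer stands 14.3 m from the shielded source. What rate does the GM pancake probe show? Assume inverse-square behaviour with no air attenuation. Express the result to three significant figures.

Distance alone: 72.8 × (2.05/14.3)² = 72.8 × 0.02055 = 1.496 μSv/h.
Shield: 8.57/4.60 = 1.863 half-value layers → attenuation 2^(−1.863) = 0.2749.
Combined: 1.496 × 0.2749 = 0.4113 μSv/h.

0.411 μSv/h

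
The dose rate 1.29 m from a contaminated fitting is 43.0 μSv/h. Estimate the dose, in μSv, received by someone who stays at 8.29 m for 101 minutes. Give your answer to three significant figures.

1.75 μSv

Using I₁d₁² = I₂d₂², rate at 8.29 m:
43.0 × (1.29/8.29)² = 43.0 × 0.02421 = 1.041 μSv/h.
Dose = rate × time = 1.041 μSv/h × 1.683 h = 1.752 μSv.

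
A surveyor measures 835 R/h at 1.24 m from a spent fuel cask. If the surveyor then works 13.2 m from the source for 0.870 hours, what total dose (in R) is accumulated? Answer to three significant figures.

6.41 R

Since intensity falls as 1/r², rate at 13.2 m:
(1.24/13.2)² = 0.008825, so 835 × 0.008825 = 7.369 R/h.
Dose = rate × time = 7.369 R/h × 0.8700 h = 6.411 R.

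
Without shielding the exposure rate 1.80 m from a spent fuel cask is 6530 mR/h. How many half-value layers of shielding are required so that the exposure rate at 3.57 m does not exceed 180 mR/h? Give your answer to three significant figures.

3.21 half-value layers

At 3.57 m, distance alone gives 6530 × (1.80/3.57)² = 6530 × 0.2542 = 1660 mR/h.
Further attenuation needed: 1660/180 = 9.222.
n = log₂(9.222) = 3.205 half-value layers.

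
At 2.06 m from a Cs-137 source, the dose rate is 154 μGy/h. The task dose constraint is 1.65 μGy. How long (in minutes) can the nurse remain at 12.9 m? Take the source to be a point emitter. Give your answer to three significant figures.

25.2 min

Since intensity falls as 1/r², rate at 12.9 m:
(2.06/12.9)² = 0.02550, so 154 × 0.02550 = 3.927 μGy/h.
Stay time = 1.65 μGy ÷ 3.927 μGy/h = 0.4202 h = 25.21 min.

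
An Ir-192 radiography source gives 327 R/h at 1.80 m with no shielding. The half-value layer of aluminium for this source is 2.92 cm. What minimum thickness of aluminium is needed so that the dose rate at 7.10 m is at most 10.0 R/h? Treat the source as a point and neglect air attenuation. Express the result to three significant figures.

3.13 cm

At 7.10 m, distance alone gives (1.80/7.10)² = 0.06427, so 327 × 0.06427 = 21.02 R/h.
Further attenuation needed: 21.02/10.0 = 2.102.
n = log₂(2.102) = 1.072 half-value layers.
Thickness = 1.072 × 2.92 cm = 3.130 cm.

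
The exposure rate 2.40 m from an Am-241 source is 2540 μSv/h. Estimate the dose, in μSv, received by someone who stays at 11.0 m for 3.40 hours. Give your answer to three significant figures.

Intensity scales as (d₁/d₂)², so rate at 11.0 m:
2540 × (2.40/11.0)² = 2540 × 0.04760 = 120.9 μSv/h.
Dose = rate × time = 120.9 μSv/h × 3.400 h = 411.1 μSv.

411 μSv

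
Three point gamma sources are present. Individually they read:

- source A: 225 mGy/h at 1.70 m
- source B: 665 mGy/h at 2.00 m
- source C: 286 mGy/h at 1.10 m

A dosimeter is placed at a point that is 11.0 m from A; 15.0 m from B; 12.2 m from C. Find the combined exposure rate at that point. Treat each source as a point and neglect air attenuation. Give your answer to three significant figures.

By superposition, sum each source's inverse-square contribution:
A: 225 × (1.70/11.0)² = 5.374 mGy/h
B: 665 × (2.00/15.0)² = 11.82 mGy/h
C: 286 × (1.10/12.2)² = 2.325 mGy/h
Total = 5.374 + 11.82 + 2.325 = 19.52 mGy/h.

19.5 mGy/h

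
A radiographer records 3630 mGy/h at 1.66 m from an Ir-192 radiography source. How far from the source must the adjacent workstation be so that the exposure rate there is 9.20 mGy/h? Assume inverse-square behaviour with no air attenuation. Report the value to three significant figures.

33.0 m

Since intensity falls as 1/r², d₂ = d₁·√(I₁/I₂).
I₁/I₂ = 3630/9.20 = 394.6, so d₂ = 1.66 × √394.6 = 32.98 m.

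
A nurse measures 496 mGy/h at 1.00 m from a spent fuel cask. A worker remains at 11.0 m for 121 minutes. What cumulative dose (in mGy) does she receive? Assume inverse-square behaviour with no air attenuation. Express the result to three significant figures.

By the inverse-square law, rate at 11.0 m:
(1.00/11.0)² = 0.008264, so 496 × 0.008264 = 4.099 mGy/h.
Dose = rate × time = 4.099 mGy/h × 2.017 h = 8.268 mGy.

8.27 mGy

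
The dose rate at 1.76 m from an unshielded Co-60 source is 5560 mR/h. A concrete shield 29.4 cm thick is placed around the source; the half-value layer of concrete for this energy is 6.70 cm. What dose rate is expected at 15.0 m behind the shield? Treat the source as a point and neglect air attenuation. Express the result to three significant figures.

3.66 mR/h

Distance alone: 5560 × (1.76/15.0)² = 5560 × 0.01377 = 76.56 mR/h.
Shield: 29.4/6.70 = 4.388 half-value layers → attenuation 2^(−4.388) = 0.04776.
Combined: 76.56 × 0.04776 = 3.657 mR/h.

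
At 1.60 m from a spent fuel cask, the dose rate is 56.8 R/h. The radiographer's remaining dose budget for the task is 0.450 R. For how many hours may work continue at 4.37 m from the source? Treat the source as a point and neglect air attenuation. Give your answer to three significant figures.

Applying the 1/r² law, rate at 4.37 m:
(1.60/4.37)² = 0.1341, so 56.8 × 0.1341 = 7.617 R/h.
Stay time = 0.450 R ÷ 7.617 R/h = 0.05908 h.

0.0591 h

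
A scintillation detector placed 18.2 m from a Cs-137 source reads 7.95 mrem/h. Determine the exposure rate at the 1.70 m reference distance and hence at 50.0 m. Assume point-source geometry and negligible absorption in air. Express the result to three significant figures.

911 mrem/h; 1.05 mrem/h

Using I₁d₁² = I₂d₂²,
At 1.70 m: (18.2/1.70)² = 114.6, so 7.95 × 114.6 = 911.1 mrem/h
At 50.0 m: 911.1 × (1.70/50.0)² = 911.1 × 0.001156 = 1.053 mrem/h.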